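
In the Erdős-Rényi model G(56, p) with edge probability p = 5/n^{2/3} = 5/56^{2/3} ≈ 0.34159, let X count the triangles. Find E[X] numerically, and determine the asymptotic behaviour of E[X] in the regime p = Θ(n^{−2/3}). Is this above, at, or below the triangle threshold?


Number of potential triangles: C(56, 3) = 27720.
Each occurs with probability p³ ≈ (0.34159)³ ≈ 3.9859694e-02.
By linearity: E[X] = C(56, 3)·p³ ≈ 27720 · 3.9859694e-02 ≈ 1104.91071.
Since α = 2/3 < 1, p = c/n^{2/3} ≫ 1/n is above the triangle threshold p ~ 1/n. Asymptotically E[X] ~ (c³/6)·n^{3(1−α)} = (5³/6)·n^{1} → ∞; triangles are abundant w.h.p.

E[X] ≈ 1104.91071; in regime p = Θ(1/n^{2/3}) E[X] diverges (above the triangle threshold p ~ 1/n).


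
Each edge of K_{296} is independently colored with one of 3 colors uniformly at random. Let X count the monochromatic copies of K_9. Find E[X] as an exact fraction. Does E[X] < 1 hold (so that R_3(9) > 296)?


E[X] = C(296, 9) · 3^{1 − 36} = 42513789098994080 · 3^{−35} = 42513789098994080/50031545098999707.
As a reduced fraction: E[X] = 42513789098994080/50031545098999707 ≈ 0.84974.
Is E[X] < 1? YES.
Since E[X] < 1, there exists a 3-coloring of K_{296} with no monochromatic K_9; hence R_3(9) > 296.

E[X] = 42513789098994080/50031545098999707 ≈ 0.84974; E[X] < 1, so R_3(9) > 296.


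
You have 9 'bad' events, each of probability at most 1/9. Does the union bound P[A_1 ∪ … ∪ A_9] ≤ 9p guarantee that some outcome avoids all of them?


Union bound: P[∪_{i=1}^{9} A_i] ≤ Σ_i P[A_i] ≤ 9·p = 9·(1/9) = 1.
Numerically: 1 ≈ 1.00000.
Is 1 < 1? NO.
Since the bound 1 is ≥ 1, the union bound is uninformative here; it does NOT by itself certify existence.

9·p = 1 ≈ 1.00000; existence NOT certified by the union bound.


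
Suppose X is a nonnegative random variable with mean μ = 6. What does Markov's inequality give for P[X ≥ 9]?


μ = E[X] = 6, a = 9.
Markov: P[X ≥ 9] ≤ μ/a = (6)/9 = 2/3.
Numerically: ≈ 0.6667.
(Since a = 9 > μ = 6.0000, the bound 2/3 is < 1 and informative.)

P[X ≥ 9] ≤ 2/3 ≈ 0.6667.


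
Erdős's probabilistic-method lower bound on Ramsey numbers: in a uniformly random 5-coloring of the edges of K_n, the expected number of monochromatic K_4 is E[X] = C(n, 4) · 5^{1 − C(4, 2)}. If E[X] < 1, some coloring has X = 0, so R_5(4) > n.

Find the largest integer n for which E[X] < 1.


We need C(n, 4) · 5^{1 − 6} < 1, i.e. C(n, 4) < 5^{6 − 1} = 3125.
Check values of n near the boundary:
  n = 13: C(13, 4) = 715; 715 < 3125? YES
  n = 14: C(14, 4) = 1001; 1001 < 3125? YES
  n = 15: C(15, 4) = 1365; 1365 < 3125? YES
  n = 16: C(16, 4) = 1820; 1820 < 3125? YES
  n = 17: C(17, 4) = 2380; 2380 < 3125? YES
  n = 18: C(18, 4) = 3060; 3060 < 3125? YES
  n = 19: C(19, 4) = 3876; 3876 < 3125? NO
  n = 20: C(20, 4) = 4845; 4845 < 3125? NO
The largest n with C(n, 4) < 3125 is n = 18 (where E[X] = 612/625 ≈ 0.97920). Hence R_5(4) > 18, i.e. R_5(4) ≥ 19.

Largest n = 18; hence R_5(4) > 18.


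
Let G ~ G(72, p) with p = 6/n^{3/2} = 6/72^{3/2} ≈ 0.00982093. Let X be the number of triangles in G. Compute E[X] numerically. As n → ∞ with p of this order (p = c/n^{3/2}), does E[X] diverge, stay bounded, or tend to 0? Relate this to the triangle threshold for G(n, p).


Number of potential triangles: C(72, 3) = 59640.
Each occurs with probability p³ ≈ (0.00982093)³ ≈ 9.47234521e-07.
By linearity: E[X] = C(72, 3)·p³ ≈ 59640 · 9.47234521e-07 ≈ 0.056493.
Since α = 3/2 > 1, p = c/n^{3/2} = o(1/n) is below the triangle threshold p ~ 1/n. Asymptotically E[X] ~ (c³/6)·n^{3(1−α)} = (6³/6)·n^{-1.5} → 0, so by Markov's inequality G has no triangles w.h.p.

E[X] ≈ 0.056493; in regime p = Θ(1/n^{3/2}) E[X] tends to 0 (below the triangle threshold p ~ 1/n).


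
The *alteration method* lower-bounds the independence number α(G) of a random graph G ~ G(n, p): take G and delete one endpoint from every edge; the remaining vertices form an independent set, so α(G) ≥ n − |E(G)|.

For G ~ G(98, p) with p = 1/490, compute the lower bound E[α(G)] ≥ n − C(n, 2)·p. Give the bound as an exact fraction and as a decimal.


E[|E(G)|] = C(98, 2)·p = 4753 · (1/490) = 97/10.
E[α(G)] ≥ n − E[|E(G)|] = 98 − 97/10 = 883/10.
Numerically: ≈ 88.300000.
(This is only a lower bound; the true E[α(G)] may be larger.)

E[α(G)] ≥ 883/10 ≈ 88.300000.


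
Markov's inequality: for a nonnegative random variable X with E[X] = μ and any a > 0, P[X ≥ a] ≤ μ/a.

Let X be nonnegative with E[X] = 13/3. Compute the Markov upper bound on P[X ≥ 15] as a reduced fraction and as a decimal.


μ = E[X] = 13/3, a = 15.
Markov: P[X ≥ 15] ≤ μ/a = (13/3)/15 = 13/45.
Numerically: ≈ 0.289.
(Since a = 15 > μ = 4.333, the bound 13/45 is < 1 and informative.)

P[X ≥ 15] ≤ 13/45 ≈ 0.289.


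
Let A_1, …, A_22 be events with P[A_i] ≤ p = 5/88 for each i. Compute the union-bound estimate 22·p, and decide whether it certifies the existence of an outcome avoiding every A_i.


Union bound: P[∪_{i=1}^{22} A_i] ≤ Σ_i P[A_i] ≤ 22·p = 22·(5/88) = 5/4.
Numerically: 5/4 ≈ 1.25000.
Is 5/4 < 1? NO.
Since the bound 5/4 is ≥ 1, the union bound is uninformative here; it does NOT by itself certify existence.

22·p = 5/4 ≈ 1.25000; existence NOT certified by the union bound.


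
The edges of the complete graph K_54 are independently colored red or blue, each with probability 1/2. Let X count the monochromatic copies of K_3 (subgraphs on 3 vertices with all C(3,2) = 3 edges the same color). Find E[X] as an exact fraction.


Let X = Σ_S X_S over the C(54, 3) = 24804 subsets S of size 3, where X_S = 1 if the K_3 on S is monochromatic.
For a fixed S, the K_3 on S has C(3, 2) = 3 edges. P[all 3 edges red] = (1/2)^3, and likewise for blue, so P[monochromatic] = 2·(1/2)^3 = 2^{1 − 3} = 1/4.
By linearity of expectation: E[X] = C(54, 3) · 2^{1 − 3} = 24804 · 1/4 = 6201.
Numerically: E[X] ≈ 6201.000.

E[X] = C(54,3)·2^(1−C(3,2)) = 6201 ≈ 6201.000.


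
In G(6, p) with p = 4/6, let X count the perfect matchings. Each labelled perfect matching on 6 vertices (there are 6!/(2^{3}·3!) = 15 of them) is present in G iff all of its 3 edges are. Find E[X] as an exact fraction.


K_6 has 6!/(2^{3}·3!) = 15 labelled perfect matchings.
For each such perfect matching H, let X_H = 1 if all 3 edges of H are present in G. Then P[X_H = 1] = p^{3} = (2/3)^{3} = 8/27.
By linearity: E[X] = Σ_H E[X_H] = 15 · p^{3} = 15 · 8/27 = 40/9.
Numerically: E[X] ≈ 4.4444.

E[X] = 15 · (2/3)^{3} = 40/9 ≈ 4.4444.


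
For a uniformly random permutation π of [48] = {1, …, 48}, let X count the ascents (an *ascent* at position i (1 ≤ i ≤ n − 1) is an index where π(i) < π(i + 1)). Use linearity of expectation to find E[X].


Write X = Σ X_I over i = 1, …, 47, with X_I the indicator of one ascent.
There are 47 indicators.
For each fixed i, the pair (π(i), π(i+1)) is a uniformly random ordered pair of distinct values from {1, …, 48}; by symmetry P[π(i) < π(i+1)] = 1/2.
By linearity: E[X] = 47 · (1/2) = (48 − 1) · (1/2) = 47/2 ≈ 23.500.

E[X] = 47/2 = 23.500.


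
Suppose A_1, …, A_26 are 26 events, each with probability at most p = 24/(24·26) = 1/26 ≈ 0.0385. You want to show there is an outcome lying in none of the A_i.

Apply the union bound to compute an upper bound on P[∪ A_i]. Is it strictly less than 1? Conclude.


Union bound: P[∪_{i=1}^{26} A_i] ≤ Σ_i P[A_i] ≤ 26·p = 26·(1/26) = 1.
Numerically: 1 ≈ 1.0000.
Is 1 < 1? NO.
Since the bound 1 is ≥ 1, the union bound is uninformative here; it does NOT by itself certify existence.

26·p = 1 ≈ 1.0000; existence NOT certified by the union bound.


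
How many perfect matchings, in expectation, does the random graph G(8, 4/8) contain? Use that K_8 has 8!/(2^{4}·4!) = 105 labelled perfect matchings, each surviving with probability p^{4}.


K_8 has 8!/(2^{4}·4!) = 105 labelled perfect matchings.
For each such perfect matching H, let X_H = 1 if all 4 edges of H are present in G. Then P[X_H = 1] = p^{4} = (1/2)^{4} = 1/16.
Summing the indicators: E[X] = Σ_H E[X_H] = 105 · p^{4} = 105 · 1/16 = 105/16.
Numerically: E[X] ≈ 6.5625.

E[X] = 105 · (1/2)^{4} = 105/16 ≈ 6.5625.


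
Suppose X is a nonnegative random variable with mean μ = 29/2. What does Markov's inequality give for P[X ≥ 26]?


μ = E[X] = 29/2, a = 26.
Markov: P[X ≥ 26] ≤ μ/a = (29/2)/26 = 29/52.
Numerically: ≈ 0.557692.
(Since a = 26 > μ = 14.500000, the bound 29/52 is < 1 and informative.)

P[X ≥ 26] ≤ 29/52 ≈ 0.557692.


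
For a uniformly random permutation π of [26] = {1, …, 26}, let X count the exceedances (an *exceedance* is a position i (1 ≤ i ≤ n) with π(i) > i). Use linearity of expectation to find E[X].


Write X = Σ_{i=1}^{26} X_i, where X_i = 1_{π(i) > i}.
For each fixed i, π(i) is uniform over {1, …, 26} (marginal of a uniform permutation), so P[π(i) > i] = (n − i)/n. Summing: Σ_{i=1}^{26} (n − i)/n = (0 + 1 + … + 25)/26 = 26(26 − 1)/(2·26) = (26 − 1)/2.
Hence E[X] = Σ_{i=1}^{26} (26 − i)/26 = 25/2 ≈ 12.500.

E[X] = 25/2 = 12.500.


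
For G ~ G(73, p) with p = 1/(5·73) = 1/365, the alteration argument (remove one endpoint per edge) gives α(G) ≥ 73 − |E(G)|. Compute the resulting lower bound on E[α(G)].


E[|E(G)|] = C(73, 2)·p = 2628 · (1/365) = 36/5.
E[α(G)] ≥ n − E[|E(G)|] = 73 − 36/5 = 329/5.
Numerically: ≈ 65.8000.
(This is only a lower bound; the true E[α(G)] may be larger.)

E[α(G)] ≥ 329/5 ≈ 65.8000.


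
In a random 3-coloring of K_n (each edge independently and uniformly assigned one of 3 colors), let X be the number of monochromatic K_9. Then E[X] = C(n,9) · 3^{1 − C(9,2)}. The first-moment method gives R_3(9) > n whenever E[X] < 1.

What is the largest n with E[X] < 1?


We need C(n, 9) · 3^{1 − 36} < 1, i.e. C(n, 9) < 3^{36 − 1} = 50031545098999707.
Check values of n near the boundary:
  n = 296: C(296, 9) = 42513789098994080; 42513789098994080 < 50031545098999707? YES
  n = 297: C(297, 9) = 43842345008337645; 43842345008337645 < 50031545098999707? YES
  n = 298: C(298, 9) = 45207677551849890; 45207677551849890 < 50031545098999707? YES
  n = 299: C(299, 9) = 46610674441390059; 46610674441390059 < 50031545098999707? YES
  n = 300: C(300, 9) = 48052241692154700; 48052241692154700 < 50031545098999707? YES
  n = 301: C(301, 9) = 49533303936090975; 49533303936090975 < 50031545098999707? YES
  n = 302: C(302, 9) = 51054804739588650; 51054804739588650 < 50031545098999707? NO
  n = 303: C(303, 9) = 52617706925494425; 52617706925494425 < 50031545098999707? NO
  n = 304: C(304, 9) = 54222992899492560; 54222992899492560 < 50031545098999707? NO
The largest n with C(n, 9) < 50031545098999707 is n = 301 (where E[X] = 16511101312030325/16677181699666569 ≈ 0.990041). Hence R_3(9) > 301, i.e. R_3(9) ≥ 302.

Largest n = 301; hence R_3(9) > 301.


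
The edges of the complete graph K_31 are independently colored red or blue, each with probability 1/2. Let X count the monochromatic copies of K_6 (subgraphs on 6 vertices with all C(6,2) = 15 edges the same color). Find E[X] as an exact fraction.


Let X = Σ_S X_S over the C(31, 6) = 736281 subsets S of size 6, where X_S = 1 if the K_6 on S is monochromatic.
For a fixed S, the K_6 on S has C(6, 2) = 15 edges. P[all 15 edges red] = (1/2)^15, and likewise for blue, so P[monochromatic] = 2·(1/2)^15 = 2^{1 − 15} = 1/16384.
Summing: E[X] = C(31, 6) · 2^{1 − 15} = 736281 · 1/16384 = 736281/16384.
Numerically: E[X] ≈ 44.9390.

E[X] = C(31,6)·2^(1−C(6,2)) = 736281/16384 ≈ 44.9390.


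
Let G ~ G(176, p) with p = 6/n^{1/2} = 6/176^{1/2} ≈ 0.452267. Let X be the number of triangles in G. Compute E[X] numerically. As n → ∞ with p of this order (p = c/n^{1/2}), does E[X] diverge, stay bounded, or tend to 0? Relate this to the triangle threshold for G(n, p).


Number of potential triangles: C(176, 3) = 893200.
Each occurs with probability p³ ≈ (0.452267)³ ≈ 9.25091625e-02.
By linearity: E[X] = C(176, 3)·p³ ≈ 893200 · 9.25091625e-02 ≈ 82629.183982.
Since α = 1/2 < 1, p = c/n^{1/2} ≫ 1/n is above the triangle threshold p ~ 1/n. Asymptotically E[X] ~ (c³/6)·n^{3(1−α)} = (6³/6)·n^{1.5} → ∞; triangles are abundant w.h.p.

E[X] ≈ 82629.183982; in regime p = Θ(1/n^{1/2}) E[X] diverges (above the triangle threshold p ~ 1/n).


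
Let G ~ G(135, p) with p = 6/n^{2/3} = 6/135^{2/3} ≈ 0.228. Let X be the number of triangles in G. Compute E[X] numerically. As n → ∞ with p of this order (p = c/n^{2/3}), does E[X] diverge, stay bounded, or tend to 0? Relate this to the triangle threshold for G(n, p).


Number of potential triangles: C(135, 3) = 400995.
Each occurs with probability p³ ≈ (0.228)³ ≈ 1.1851852e-02.
By linearity: E[X] = C(135, 3)·p³ ≈ 400995 · 1.1851852e-02 ≈ 4752.53333.
Since α = 2/3 < 1, p = c/n^{2/3} ≫ 1/n is above the triangle threshold p ~ 1/n. Asymptotically E[X] ~ (c³/6)·n^{3(1−α)} = (6³/6)·n^{1} → ∞; triangles are abundant w.h.p.

E[X] ≈ 4752.53333; in regime p = Θ(1/n^{2/3}) E[X] diverges (above the triangle threshold p ~ 1/n).


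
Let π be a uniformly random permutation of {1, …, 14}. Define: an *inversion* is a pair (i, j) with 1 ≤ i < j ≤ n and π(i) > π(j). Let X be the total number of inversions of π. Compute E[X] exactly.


Write X = Σ X_I over the C(14, 2) = 91 pairs i < j, with X_I the indicator of one inversion.
There are 91 indicators.
For each fixed pair i < j, the values π(i) and π(j) are two distinct elements of {1, …, 14} in uniformly random order; by symmetry P[π(i) > π(j)] = 1/2.
By linearity: E[X] = 91 · (1/2) = C(14, 2) · (1/2) = 91/2 = 91/2 ≈ 45.50000.

E[X] = 91/2 = 45.50000.


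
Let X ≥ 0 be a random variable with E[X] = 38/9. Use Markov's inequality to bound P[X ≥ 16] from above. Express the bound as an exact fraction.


μ = E[X] = 38/9, a = 16.
Markov: P[X ≥ 16] ≤ μ/a = (38/9)/16 = 19/72.
Numerically: ≈ 0.263889.
(Since a = 16 > μ = 4.222222, the bound 19/72 is < 1 and informative.)

P[X ≥ 16] ≤ 19/72 ≈ 0.263889.


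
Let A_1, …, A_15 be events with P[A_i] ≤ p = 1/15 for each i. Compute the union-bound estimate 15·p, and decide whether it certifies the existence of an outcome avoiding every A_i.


Union bound: P[∪_{i=1}^{15} A_i] ≤ Σ_i P[A_i] ≤ 15·p = 15·(1/15) = 1.
Numerically: 1 ≈ 1.0000000.
Is 1 < 1? NO.
Since the bound 1 is ≥ 1, the union bound is uninformative here; it does NOT by itself certify existence.

15·p = 1 ≈ 1.0000000; existence NOT certified by the union bound.


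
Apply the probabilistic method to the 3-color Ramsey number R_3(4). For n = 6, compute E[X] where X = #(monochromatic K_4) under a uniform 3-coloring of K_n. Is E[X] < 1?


E[X] = C(6, 4) · 3^{1 − 6} = 15 · 3^{−5} = 15/243.
As a reduced fraction: E[X] = 5/81 ≈ 0.0617284.
Is E[X] < 1? YES.
Since E[X] < 1, there exists a 3-coloring of K_{6} with no monochromatic K_4; hence R_3(4) > 6.

E[X] = 5/81 ≈ 0.0617284; E[X] < 1, so R_3(4) > 6.


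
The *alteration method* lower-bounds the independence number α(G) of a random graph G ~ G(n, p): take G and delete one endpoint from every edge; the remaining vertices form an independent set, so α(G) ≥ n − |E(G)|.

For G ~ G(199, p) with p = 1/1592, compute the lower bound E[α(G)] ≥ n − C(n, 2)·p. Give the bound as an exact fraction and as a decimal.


E[|E(G)|] = C(199, 2)·p = 19701 · (1/1592) = 99/8.
E[α(G)] ≥ n − E[|E(G)|] = 199 − 99/8 = 1493/8.
Numerically: ≈ 186.625000.
(This is only a lower bound; the true E[α(G)] may be larger.)

E[α(G)] ≥ 1493/8 ≈ 186.625000.


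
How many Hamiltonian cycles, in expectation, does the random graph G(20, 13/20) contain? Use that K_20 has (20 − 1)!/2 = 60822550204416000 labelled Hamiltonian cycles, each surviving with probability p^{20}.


K_20 has (20 − 1)!/2 = 60822550204416000 labelled Hamiltonian cycles.
For each such Hamiltonian cycle H, let X_H = 1 if all 20 edges of H are present in G. Then P[X_H = 1] = p^{20} = (13/20)^{20} = 19004963774880799438801/104857600000000000000000000.
By linearity of expectation: E[X] = Σ_H E[X_H] = 60822550204416000 · p^{20} = 60822550204416000 · 19004963774880799438801/104857600000000000000000000 = 282209561360057334695429506990221/25600000000000000000.
Numerically: E[X] ≈ 1.1024e+13.

E[X] = 60822550204416000 · (13/20)^{20} = 282209561360057334695429506990221/25600000000000000000 ≈ 1.1024e+13.


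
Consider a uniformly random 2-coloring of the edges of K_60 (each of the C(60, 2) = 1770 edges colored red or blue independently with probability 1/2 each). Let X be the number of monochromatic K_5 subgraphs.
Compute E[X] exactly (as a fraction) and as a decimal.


Let X = Σ_S X_S over the C(60, 5) = 5461512 subsets S of size 5, where X_S = 1 if the K_5 on S is monochromatic.
For a fixed S, the K_5 on S has C(5, 2) = 10 edges. P[all 10 edges red] = (1/2)^10, and likewise for blue, so P[monochromatic] = 2·(1/2)^10 = 2^{1 − 10} = 1/512.
By linearity: E[X] = C(60, 5) · 2^{1 − 10} = 5461512 · 1/512 = 682689/64.
Numerically: E[X] ≈ 10667.016.

E[X] = C(60,5)·2^(1−C(5,2)) = 682689/64 ≈ 10667.016.


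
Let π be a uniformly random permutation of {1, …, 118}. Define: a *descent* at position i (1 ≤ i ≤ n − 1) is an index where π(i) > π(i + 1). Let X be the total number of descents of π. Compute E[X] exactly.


Write X = Σ X_I over i = 1, …, 117, with X_I the indicator of one descent.
There are 117 indicators.
For each fixed i, the pair (π(i), π(i+1)) is a uniformly random ordered pair of distinct values from {1, …, 118}; by symmetry P[π(i) > π(i+1)] = 1/2.
By linearity: E[X] = 117 · (1/2) = (118 − 1) · (1/2) = 117/2 ≈ 58.500000.

E[X] = 117/2 = 58.500000.


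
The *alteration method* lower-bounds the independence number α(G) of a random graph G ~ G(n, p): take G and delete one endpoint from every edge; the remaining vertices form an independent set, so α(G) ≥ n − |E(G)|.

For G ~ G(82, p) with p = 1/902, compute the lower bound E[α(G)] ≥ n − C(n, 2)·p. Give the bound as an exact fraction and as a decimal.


E[|E(G)|] = C(82, 2)·p = 3321 · (1/902) = 81/22.
E[α(G)] ≥ n − E[|E(G)|] = 82 − 81/22 = 1723/22.
Numerically: ≈ 78.3182.
(This is only a lower bound; the true E[α(G)] may be larger.)

E[α(G)] ≥ 1723/22 ≈ 78.3182.


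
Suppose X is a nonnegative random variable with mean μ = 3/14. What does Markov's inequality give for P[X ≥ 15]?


μ = E[X] = 3/14, a = 15.
Markov: P[X ≥ 15] ≤ μ/a = (3/14)/15 = 1/70.
Numerically: ≈ 0.014286.
(Since a = 15 > μ = 0.214286, the bound 1/70 is < 1 and informative.)

P[X ≥ 15] ≤ 1/70 ≈ 0.014286.


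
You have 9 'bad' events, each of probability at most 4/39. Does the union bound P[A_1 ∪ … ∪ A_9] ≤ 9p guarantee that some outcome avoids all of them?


Union bound: P[∪_{i=1}^{9} A_i] ≤ Σ_i P[A_i] ≤ 9·p = 9·(4/39) = 12/13.
Numerically: 12/13 ≈ 0.923.
Is 12/13 < 1? YES.
Since P[∪ A_i] ≤ 12/13 < 1, the complement has P[∩ A_i^c] ≥ 1 − 12/13 = 1/13 > 0, so some outcome avoids every A_i.

9·p = 12/13 ≈ 0.923; existence CERTIFIED by the union bound.


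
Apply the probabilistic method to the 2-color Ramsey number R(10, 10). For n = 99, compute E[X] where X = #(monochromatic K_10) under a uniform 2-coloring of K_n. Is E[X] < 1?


E[X] = C(99, 10) · 2^{1 − 45} = 15579278510796 · 2^{−44} = 15579278510796/17592186044416.
As a reduced fraction: E[X] = 3894819627699/4398046511104 ≈ 0.885579.
Is E[X] < 1? YES.
Since E[X] < 1, there exists a 2-coloring of K_{99} with no monochromatic K_10; hence R(10, 10) > 99.

E[X] = 3894819627699/4398046511104 ≈ 0.885579; E[X] < 1, so R(10, 10) > 99.


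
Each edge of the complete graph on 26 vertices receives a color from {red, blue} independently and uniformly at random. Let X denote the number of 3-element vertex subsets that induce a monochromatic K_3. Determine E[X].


Let X = Σ_S X_S over the C(26, 3) = 2600 subsets S of size 3, where X_S = 1 if the K_3 on S is monochromatic.
For a fixed S, the K_3 on S has C(3, 2) = 3 edges. P[all 3 edges red] = (1/2)^3, and likewise for blue, so P[monochromatic] = 2·(1/2)^3 = 2^{1 − 3} = 1/4.
By linearity of expectation: E[X] = C(26, 3) · 2^{1 − 3} = 2600 · 1/4 = 650.
Numerically: E[X] ≈ 650.0000.

E[X] = C(26,3)·2^(1−C(3,2)) = 650 ≈ 650.0000.


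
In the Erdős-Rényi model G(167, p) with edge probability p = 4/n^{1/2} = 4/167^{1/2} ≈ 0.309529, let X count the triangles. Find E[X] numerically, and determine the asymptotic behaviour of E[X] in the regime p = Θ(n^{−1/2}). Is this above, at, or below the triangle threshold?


Number of potential triangles: C(167, 3) = 762355.
Each occurs with probability p³ ≈ (0.309529)³ ≈ 2.96555011e-02.
By linearity: E[X] = C(167, 3)·p³ ≈ 762355 · 2.96555011e-02 ≈ 22608.019562.
Since α = 1/2 < 1, p = c/n^{1/2} ≫ 1/n is above the triangle threshold p ~ 1/n. Asymptotically E[X] ~ (c³/6)·n^{3(1−α)} = (4³/6)·n^{1.5} → ∞; triangles are abundant w.h.p.

E[X] ≈ 22608.019562; in regime p = Θ(1/n^{1/2}) E[X] diverges (above the triangle threshold p ~ 1/n).


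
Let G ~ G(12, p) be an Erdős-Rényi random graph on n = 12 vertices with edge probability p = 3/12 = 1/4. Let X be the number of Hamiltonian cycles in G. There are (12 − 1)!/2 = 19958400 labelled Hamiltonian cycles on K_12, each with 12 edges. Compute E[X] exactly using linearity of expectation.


K_12 has (12 − 1)!/2 = 19958400 labelled Hamiltonian cycles.
For each such Hamiltonian cycle H, let X_H = 1 if all 12 edges of H are present in G. Then P[X_H = 1] = p^{12} = (1/4)^{12} = 1/16777216.
By linearity of expectation: E[X] = Σ_H E[X_H] = 19958400 · p^{12} = 19958400 · 1/16777216 = 155925/131072.
Numerically: E[X] ≈ 1.1896.

E[X] = 19958400 · (1/4)^{12} = 155925/131072 ≈ 1.1896.


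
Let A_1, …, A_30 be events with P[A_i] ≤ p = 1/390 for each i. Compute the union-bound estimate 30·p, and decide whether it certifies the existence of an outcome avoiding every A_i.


Union bound: P[∪_{i=1}^{30} A_i] ≤ Σ_i P[A_i] ≤ 30·p = 30·(1/390) = 1/13.
Numerically: 1/13 ≈ 0.077.
Is 1/13 < 1? YES.
Since P[∪ A_i] ≤ 1/13 < 1, the complement has P[∩ A_i^c] ≥ 1 − 1/13 = 12/13 > 0, so some outcome avoids every A_i.

30·p = 1/13 ≈ 0.077; existence CERTIFIED by the union bound.


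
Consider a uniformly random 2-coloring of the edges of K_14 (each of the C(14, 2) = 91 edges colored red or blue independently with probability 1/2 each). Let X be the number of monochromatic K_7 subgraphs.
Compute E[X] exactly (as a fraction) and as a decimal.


Let X = Σ_S X_S over the C(14, 7) = 3432 subsets S of size 7, where X_S = 1 if the K_7 on S is monochromatic.
For a fixed S, the K_7 on S has C(7, 2) = 21 edges. P[all 21 edges red] = (1/2)^21, and likewise for blue, so P[monochromatic] = 2·(1/2)^21 = 2^{1 − 21} = 1/1048576.
By linearity: E[X] = C(14, 7) · 2^{1 − 21} = 3432 · 1/1048576 = 429/131072.
Numerically: E[X] ≈ 0.003.

E[X] = C(14,7)·2^(1−C(7,2)) = 429/131072 ≈ 0.003.


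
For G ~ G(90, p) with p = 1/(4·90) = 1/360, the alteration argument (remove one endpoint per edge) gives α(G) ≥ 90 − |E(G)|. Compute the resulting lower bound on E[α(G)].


E[|E(G)|] = C(90, 2)·p = 4005 · (1/360) = 89/8.
E[α(G)] ≥ n − E[|E(G)|] = 90 − 89/8 = 631/8.
Numerically: ≈ 78.87500.
(This is only a lower bound; the true E[α(G)] may be larger.)

E[α(G)] ≥ 631/8 ≈ 78.87500.


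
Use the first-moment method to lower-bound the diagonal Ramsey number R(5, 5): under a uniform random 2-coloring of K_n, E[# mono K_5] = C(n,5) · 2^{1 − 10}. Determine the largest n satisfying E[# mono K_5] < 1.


We need C(n, 5) · 2^{1 − 10} < 1, i.e. C(n, 5) < 2^{10 − 1} = 512.
Check values of n near the boundary:
  n = 8: C(8, 5) = 56; 56 < 512? YES
  n = 9: C(9, 5) = 126; 126 < 512? YES
  n = 10: C(10, 5) = 252; 252 < 512? YES
  n = 11: C(11, 5) = 462; 462 < 512? YES
  n = 12: C(12, 5) = 792; 792 < 512? NO
  n = 13: C(13, 5) = 1287; 1287 < 512? NO
The largest n with C(n, 5) < 512 is n = 11 (where E[X] = 231/256 ≈ 0.90234). Hence R(5, 5) > 11, i.e. R(5, 5) ≥ 12.

Largest n = 11; hence R(5, 5) > 11.


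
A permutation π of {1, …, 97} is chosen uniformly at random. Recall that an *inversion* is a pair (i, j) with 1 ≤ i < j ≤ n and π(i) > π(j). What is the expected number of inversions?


Write X = Σ X_I over the C(97, 2) = 4656 pairs i < j, with X_I the indicator of one inversion.
There are 4656 indicators.
For each fixed pair i < j, the values π(i) and π(j) are two distinct elements of {1, …, 97} in uniformly random order; by symmetry P[π(i) > π(j)] = 1/2.
By linearity: E[X] = 4656 · (1/2) = C(97, 2) · (1/2) = 4656/2 = 2328 ≈ 2328.000000.

E[X] = 2328 = 2328.000000.


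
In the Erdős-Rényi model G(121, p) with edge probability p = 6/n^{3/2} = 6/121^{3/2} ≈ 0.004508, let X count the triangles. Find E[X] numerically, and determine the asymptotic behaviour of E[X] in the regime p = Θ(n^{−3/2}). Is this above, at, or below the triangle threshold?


Number of potential triangles: C(121, 3) = 287980.
Each occurs with probability p³ ≈ (0.004508)³ ≈ 9.160509e-08.
By linearity: E[X] = C(121, 3)·p³ ≈ 287980 · 9.160509e-08 ≈ 0.0264.
Since α = 3/2 > 1, p = c/n^{3/2} = o(1/n) is below the triangle threshold p ~ 1/n. Asymptotically E[X] ~ (c³/6)·n^{3(1−α)} = (6³/6)·n^{-1.5} → 0, so by Markov's inequality G has no triangles w.h.p.

E[X] ≈ 0.0264; in regime p = Θ(1/n^{3/2}) E[X] tends to 0 (below the triangle threshold p ~ 1/n).


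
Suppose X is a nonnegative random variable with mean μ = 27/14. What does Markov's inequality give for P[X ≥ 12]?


μ = E[X] = 27/14, a = 12.
Markov: P[X ≥ 12] ≤ μ/a = (27/14)/12 = 9/56.
Numerically: ≈ 0.160714.
(Since a = 12 > μ = 1.928571, the bound 9/56 is < 1 and informative.)

P[X ≥ 12] ≤ 9/56 ≈ 0.160714.


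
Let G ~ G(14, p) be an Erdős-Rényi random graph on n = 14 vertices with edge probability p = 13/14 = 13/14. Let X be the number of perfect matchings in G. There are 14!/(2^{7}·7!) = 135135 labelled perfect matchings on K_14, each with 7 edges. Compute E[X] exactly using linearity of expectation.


K_14 has 14!/(2^{7}·7!) = 135135 labelled perfect matchings.
For each such perfect matching H, let X_H = 1 if all 7 edges of H are present in G. Then P[X_H = 1] = p^{7} = (13/14)^{7} = 62748517/105413504.
By linearity of expectation: E[X] = Σ_H E[X_H] = 135135 · p^{7} = 135135 · 62748517/105413504 = 1211360120685/15059072.
Numerically: E[X] ≈ 80440.6.

E[X] = 135135 · (13/14)^{7} = 1211360120685/15059072 ≈ 80440.6.


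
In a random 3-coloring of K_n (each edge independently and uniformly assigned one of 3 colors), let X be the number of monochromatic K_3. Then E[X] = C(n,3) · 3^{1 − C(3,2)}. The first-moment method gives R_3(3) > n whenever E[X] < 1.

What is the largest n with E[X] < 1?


We need C(n, 3) · 3^{1 − 3} < 1, i.e. C(n, 3) < 3^{3 − 1} = 9.
Check values of n near the boundary:
  n = 3: C(3, 3) = 1; 1 < 9? YES
  n = 4: C(4, 3) = 4; 4 < 9? YES
  n = 5: C(5, 3) = 10; 10 < 9? NO
The largest n with C(n, 3) < 9 is n = 4 (where E[X] = 4/9 ≈ 0.44444). Hence R_3(3) > 4, i.e. R_3(3) ≥ 5.

Largest n = 4; hence R_3(3) > 4.


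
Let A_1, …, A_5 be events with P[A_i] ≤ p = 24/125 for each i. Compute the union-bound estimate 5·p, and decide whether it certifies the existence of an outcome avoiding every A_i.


Union bound: P[∪_{i=1}^{5} A_i] ≤ Σ_i P[A_i] ≤ 5·p = 5·(24/125) = 24/25.
Numerically: 24/25 ≈ 0.9600000.
Is 24/25 < 1? YES.
Since P[∪ A_i] ≤ 24/25 < 1, the complement has P[∩ A_i^c] ≥ 1 − 24/25 = 1/25 > 0, so some outcome avoids every A_i.

5·p = 24/25 ≈ 0.9600000; existence CERTIFIED by the union bound.


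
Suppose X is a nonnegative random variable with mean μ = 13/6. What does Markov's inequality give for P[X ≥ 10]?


μ = E[X] = 13/6, a = 10.
Markov: P[X ≥ 10] ≤ μ/a = (13/6)/10 = 13/60.
Numerically: ≈ 0.216667.
(Since a = 10 > μ = 2.166667, the bound 13/60 is < 1 and informative.)

P[X ≥ 10] ≤ 13/60 ≈ 0.216667.


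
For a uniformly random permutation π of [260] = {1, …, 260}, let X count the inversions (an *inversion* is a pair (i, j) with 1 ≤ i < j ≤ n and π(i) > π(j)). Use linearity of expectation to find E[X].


Write X = Σ X_I over the C(260, 2) = 33670 pairs i < j, with X_I the indicator of one inversion.
There are 33670 indicators.
For each fixed pair i < j, the values π(i) and π(j) are two distinct elements of {1, …, 260} in uniformly random order; by symmetry P[π(i) > π(j)] = 1/2.
By linearity: E[X] = 33670 · (1/2) = C(260, 2) · (1/2) = 33670/2 = 16835 ≈ 16835.00000.

E[X] = 16835 = 16835.00000.


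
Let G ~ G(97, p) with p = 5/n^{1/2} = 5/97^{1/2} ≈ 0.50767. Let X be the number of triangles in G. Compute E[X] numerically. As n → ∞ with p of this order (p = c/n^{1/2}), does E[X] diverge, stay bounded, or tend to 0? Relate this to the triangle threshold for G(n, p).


Number of potential triangles: C(97, 3) = 147440.
Each occurs with probability p³ ≈ (0.50767)³ ≈ 1.3084358e-01.
By linearity: E[X] = C(97, 3)·p³ ≈ 147440 · 1.3084358e-01 ≈ 19291.57714.
Since α = 1/2 < 1, p = c/n^{1/2} ≫ 1/n is above the triangle threshold p ~ 1/n. Asymptotically E[X] ~ (c³/6)·n^{3(1−α)} = (5³/6)·n^{1.5} → ∞; triangles are abundant w.h.p.

E[X] ≈ 19291.57714; in regime p = Θ(1/n^{1/2}) E[X] diverges (above the triangle threshold p ~ 1/n).


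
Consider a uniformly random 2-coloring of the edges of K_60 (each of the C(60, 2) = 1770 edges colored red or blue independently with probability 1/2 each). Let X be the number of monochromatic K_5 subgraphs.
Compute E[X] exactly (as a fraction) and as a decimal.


Let X = Σ_S X_S over the C(60, 5) = 5461512 subsets S of size 5, where X_S = 1 if the K_5 on S is monochromatic.
For a fixed S, the K_5 on S has C(5, 2) = 10 edges. P[all 10 edges red] = (1/2)^10, and likewise for blue, so P[monochromatic] = 2·(1/2)^10 = 2^{1 − 10} = 1/512.
By linearity of expectation: E[X] = C(60, 5) · 2^{1 − 10} = 5461512 · 1/512 = 682689/64.
Numerically: E[X] ≈ 10667.01562.

E[X] = C(60,5)·2^(1−C(5,2)) = 682689/64 ≈ 10667.01562.


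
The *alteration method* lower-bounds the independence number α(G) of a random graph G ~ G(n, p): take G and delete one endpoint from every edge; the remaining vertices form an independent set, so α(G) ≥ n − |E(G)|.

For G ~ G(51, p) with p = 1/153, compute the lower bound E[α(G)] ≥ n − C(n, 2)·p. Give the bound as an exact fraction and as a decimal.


E[|E(G)|] = C(51, 2)·p = 1275 · (1/153) = 25/3.
E[α(G)] ≥ n − E[|E(G)|] = 51 − 25/3 = 128/3.
Numerically: ≈ 42.66667.
(This is only a lower bound; the true E[α(G)] may be larger.)

E[α(G)] ≥ 128/3 ≈ 42.66667.


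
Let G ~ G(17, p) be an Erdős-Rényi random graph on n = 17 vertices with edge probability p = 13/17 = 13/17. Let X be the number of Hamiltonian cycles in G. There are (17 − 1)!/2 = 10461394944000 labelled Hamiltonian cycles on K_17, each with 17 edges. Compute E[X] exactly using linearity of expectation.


K_17 has (17 − 1)!/2 = 10461394944000 labelled Hamiltonian cycles.
For each such Hamiltonian cycle H, let X_H = 1 if all 17 edges of H are present in G. Then P[X_H = 1] = p^{17} = (13/17)^{17} = 8650415919381337933/827240261886336764177.
By linearity of expectation: E[X] = Σ_H E[X_H] = 10461394944000 · p^{17} = 10461394944000 · 8650415919381337933/827240261886336764177 = 90495417362513040260241610752000/827240261886336764177.
Numerically: E[X] ≈ 1.094e+11.

E[X] = 10461394944000 · (13/17)^{17} = 90495417362513040260241610752000/827240261886336764177 ≈ 1.094e+11.


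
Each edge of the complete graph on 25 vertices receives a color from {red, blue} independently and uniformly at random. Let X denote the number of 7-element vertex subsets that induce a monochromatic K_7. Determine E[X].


Let X = Σ_S X_S over the C(25, 7) = 480700 subsets S of size 7, where X_S = 1 if the K_7 on S is monochromatic.
For a fixed S, the K_7 on S has C(7, 2) = 21 edges. P[all 21 edges red] = (1/2)^21, and likewise for blue, so P[monochromatic] = 2·(1/2)^21 = 2^{1 − 21} = 1/1048576.
By linearity: E[X] = C(25, 7) · 2^{1 − 21} = 480700 · 1/1048576 = 120175/262144.
Numerically: E[X] ≈ 0.4584.

E[X] = C(25,7)·2^(1−C(7,2)) = 120175/262144 ≈ 0.4584.


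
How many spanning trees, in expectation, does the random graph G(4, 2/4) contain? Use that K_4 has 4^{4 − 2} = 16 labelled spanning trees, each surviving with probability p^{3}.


K_4 has 4^{4 − 2} = 16 labelled spanning trees.
For each such spanning tree H, let X_H = 1 if all 3 edges of H are present in G. Then P[X_H = 1] = p^{3} = (1/2)^{3} = 1/8.
Summing the indicators: E[X] = Σ_H E[X_H] = 16 · p^{3} = 16 · 1/8 = 2.
Numerically: E[X] ≈ 2.

E[X] = 16 · (1/2)^{3} = 2 ≈ 2.


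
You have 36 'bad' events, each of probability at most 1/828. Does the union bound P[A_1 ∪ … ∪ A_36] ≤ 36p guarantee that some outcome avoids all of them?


Union bound: P[∪_{i=1}^{36} A_i] ≤ Σ_i P[A_i] ≤ 36·p = 36·(1/828) = 1/23.
Numerically: 1/23 ≈ 0.0434783.
Is 1/23 < 1? YES.
Since P[∪ A_i] ≤ 1/23 < 1, the complement has P[∩ A_i^c] ≥ 1 − 1/23 = 22/23 > 0, so some outcome avoids every A_i.

36·p = 1/23 ≈ 0.0434783; existence CERTIFIED by the union bound.


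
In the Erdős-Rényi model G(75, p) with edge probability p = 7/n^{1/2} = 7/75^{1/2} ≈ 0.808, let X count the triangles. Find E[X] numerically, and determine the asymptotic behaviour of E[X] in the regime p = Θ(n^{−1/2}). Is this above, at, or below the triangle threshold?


Number of potential triangles: C(75, 3) = 67525.
Each occurs with probability p³ ≈ (0.808)³ ≈ 5.28083e-01.
By linearity: E[X] = C(75, 3)·p³ ≈ 67525 · 5.28083e-01 ≈ 35658.808.
Since α = 1/2 < 1, p = c/n^{1/2} ≫ 1/n is above the triangle threshold p ~ 1/n. Asymptotically E[X] ~ (c³/6)·n^{3(1−α)} = (7³/6)·n^{1.5} → ∞; triangles are abundant w.h.p.

E[X] ≈ 35658.808; in regime p = Θ(1/n^{1/2}) E[X] diverges (above the triangle threshold p ~ 1/n).


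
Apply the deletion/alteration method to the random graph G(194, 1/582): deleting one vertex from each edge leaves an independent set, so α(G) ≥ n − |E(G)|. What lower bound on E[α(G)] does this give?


E[|E(G)|] = C(194, 2)·p = 18721 · (1/582) = 193/6.
E[α(G)] ≥ n − E[|E(G)|] = 194 − 193/6 = 971/6.
Numerically: ≈ 161.833.
(This is only a lower bound; the true E[α(G)] may be larger.)

E[α(G)] ≥ 971/6 ≈ 161.833.


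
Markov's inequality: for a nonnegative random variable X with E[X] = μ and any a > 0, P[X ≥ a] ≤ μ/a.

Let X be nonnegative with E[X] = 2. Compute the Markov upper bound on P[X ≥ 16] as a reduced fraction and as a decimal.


μ = E[X] = 2, a = 16.
Markov: P[X ≥ 16] ≤ μ/a = (2)/16 = 1/8.
Numerically: ≈ 0.1250.
(Since a = 16 > μ = 2.0000, the bound 1/8 is < 1 and informative.)

P[X ≥ 16] ≤ 1/8 ≈ 0.1250.


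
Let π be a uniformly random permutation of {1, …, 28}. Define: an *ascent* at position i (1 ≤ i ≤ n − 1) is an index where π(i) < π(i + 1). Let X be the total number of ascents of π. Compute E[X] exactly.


Write X = Σ X_I over i = 1, …, 27, with X_I the indicator of one ascent.
There are 27 indicators.
For each fixed i, the pair (π(i), π(i+1)) is a uniformly random ordered pair of distinct values from {1, …, 28}; by symmetry P[π(i) < π(i+1)] = 1/2.
By linearity: E[X] = 27 · (1/2) = (28 − 1) · (1/2) = 27/2 ≈ 13.5000.

E[X] = 27/2 = 13.5000.


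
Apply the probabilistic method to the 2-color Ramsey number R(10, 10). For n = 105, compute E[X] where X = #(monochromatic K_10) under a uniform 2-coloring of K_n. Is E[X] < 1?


E[X] = C(105, 10) · 2^{1 − 45} = 28848458598960 · 2^{−44} = 28848458598960/17592186044416.
As a reduced fraction: E[X] = 1803028662435/1099511627776 ≈ 1.640.
Is E[X] < 1? NO.
Since E[X] ≥ 1, the first-moment bound is inconclusive at n = 105; it does NOT by itself certify R(10, 10) > 105.

E[X] = 1803028662435/1099511627776 ≈ 1.640; E[X] ≥ 1; first-moment method inconclusive here.


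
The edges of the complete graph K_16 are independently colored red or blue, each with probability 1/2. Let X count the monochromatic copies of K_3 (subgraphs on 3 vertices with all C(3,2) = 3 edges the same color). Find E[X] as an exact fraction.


Let X = Σ_S X_S over the C(16, 3) = 560 subsets S of size 3, where X_S = 1 if the K_3 on S is monochromatic.
For a fixed S, the K_3 on S has C(3, 2) = 3 edges. P[all 3 edges red] = (1/2)^3, and likewise for blue, so P[monochromatic] = 2·(1/2)^3 = 2^{1 − 3} = 1/4.
By linearity: E[X] = C(16, 3) · 2^{1 − 3} = 560 · 1/4 = 140.
Numerically: E[X] ≈ 140.000000.

E[X] = C(16,3)·2^(1−C(3,2)) = 140 ≈ 140.000000.


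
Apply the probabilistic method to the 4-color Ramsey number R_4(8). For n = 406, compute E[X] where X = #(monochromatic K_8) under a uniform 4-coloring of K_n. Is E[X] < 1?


E[X] = C(406, 8) · 4^{1 − 28} = 17082453897995850 · 4^{−27} = 17082453897995850/18014398509481984.
As a reduced fraction: E[X] = 8541226948997925/9007199254740992 ≈ 0.9483.
Is E[X] < 1? YES.
Since E[X] < 1, there exists a 4-coloring of K_{406} with no monochromatic K_8; hence R_4(8) > 406.

E[X] = 8541226948997925/9007199254740992 ≈ 0.9483; E[X] < 1, so R_4(8) > 406.


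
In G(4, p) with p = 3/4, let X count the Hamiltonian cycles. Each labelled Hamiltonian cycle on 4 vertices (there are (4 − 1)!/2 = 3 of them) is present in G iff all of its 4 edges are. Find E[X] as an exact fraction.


K_4 has (4 − 1)!/2 = 3 labelled Hamiltonian cycles.
For each such Hamiltonian cycle H, let X_H = 1 if all 4 edges of H are present in G. Then P[X_H = 1] = p^{4} = (3/4)^{4} = 81/256.
By linearity: E[X] = Σ_H E[X_H] = 3 · p^{4} = 3 · 81/256 = 243/256.
Numerically: E[X] ≈ 0.94922.

E[X] = 3 · (3/4)^{4} = 243/256 ≈ 0.94922.


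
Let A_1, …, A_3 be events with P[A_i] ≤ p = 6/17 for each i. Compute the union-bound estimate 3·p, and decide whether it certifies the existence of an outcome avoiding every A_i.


Union bound: P[∪_{i=1}^{3} A_i] ≤ Σ_i P[A_i] ≤ 3·p = 3·(6/17) = 18/17.
Numerically: 18/17 ≈ 1.059.
Is 18/17 < 1? NO.
Since the bound 18/17 is ≥ 1, the union bound is uninformative here; it does NOT by itself certify existence.

3·p = 18/17 ≈ 1.059; existence NOT certified by the union bound.


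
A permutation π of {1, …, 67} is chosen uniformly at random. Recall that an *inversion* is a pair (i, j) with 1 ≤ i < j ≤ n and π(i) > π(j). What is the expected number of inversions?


Write X = Σ X_I over the C(67, 2) = 2211 pairs i < j, with X_I the indicator of one inversion.
There are 2211 indicators.
For each fixed pair i < j, the values π(i) and π(j) are two distinct elements of {1, …, 67} in uniformly random order; by symmetry P[π(i) > π(j)] = 1/2.
By linearity: E[X] = 2211 · (1/2) = C(67, 2) · (1/2) = 2211/2 = 2211/2 ≈ 1105.500000.

E[X] = 2211/2 = 1105.500000.


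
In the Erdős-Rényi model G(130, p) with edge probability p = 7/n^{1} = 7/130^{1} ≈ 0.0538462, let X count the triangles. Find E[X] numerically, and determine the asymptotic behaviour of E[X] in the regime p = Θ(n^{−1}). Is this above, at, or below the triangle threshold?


Number of potential triangles: C(130, 3) = 357760.
Each occurs with probability p³ ≈ (0.0538462)³ ≈ 1.56121985e-04.
By linearity: E[X] = C(130, 3)·p³ ≈ 357760 · 1.56121985e-04 ≈ 55.854201.
Here α = 1, so p = 7/n is exactly at the triangle threshold p ~ 1/n. Asymptotically E[X] → c³/6 = 7³/6 = 343/6 ≈ 57.166667, a bounded constant. In this regime the triangle count is asymptotically Poisson(c³/6).

E[X] ≈ 55.854201; in regime p = Θ(1/n^{1}) E[X] stays bounded (at the triangle threshold p ~ 1/n).
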